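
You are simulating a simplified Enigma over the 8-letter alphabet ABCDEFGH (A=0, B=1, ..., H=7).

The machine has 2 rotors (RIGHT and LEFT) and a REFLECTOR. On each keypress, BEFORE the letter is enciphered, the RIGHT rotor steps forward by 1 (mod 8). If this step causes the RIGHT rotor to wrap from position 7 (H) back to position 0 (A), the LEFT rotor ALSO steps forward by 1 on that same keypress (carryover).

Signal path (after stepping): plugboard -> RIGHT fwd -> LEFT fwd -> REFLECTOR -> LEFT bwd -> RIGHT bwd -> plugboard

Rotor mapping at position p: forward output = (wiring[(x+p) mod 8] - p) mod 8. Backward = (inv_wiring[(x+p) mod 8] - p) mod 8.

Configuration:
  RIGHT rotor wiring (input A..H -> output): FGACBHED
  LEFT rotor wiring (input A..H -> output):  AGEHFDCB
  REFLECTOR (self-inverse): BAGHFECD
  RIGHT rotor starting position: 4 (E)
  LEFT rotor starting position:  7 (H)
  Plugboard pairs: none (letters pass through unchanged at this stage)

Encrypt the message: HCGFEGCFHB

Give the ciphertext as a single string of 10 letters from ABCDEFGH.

Char 1 ('H'): step: R->5, L=7; H->plug->H->R->E->L->A->refl->B->L'->B->R'->E->plug->E
Char 2 ('C'): step: R->6, L=7; C->plug->C->R->H->L->D->refl->H->L'->C->R'->E->plug->E
Char 3 ('G'): step: R->7, L=7; G->plug->G->R->A->L->C->refl->G->L'->F->R'->H->plug->H
Char 4 ('F'): step: R->0, L->0 (L advanced); F->plug->F->R->H->L->B->refl->A->L'->A->R'->C->plug->C
Char 5 ('E'): step: R->1, L=0; E->plug->E->R->G->L->C->refl->G->L'->B->R'->C->plug->C
Char 6 ('G'): step: R->2, L=0; G->plug->G->R->D->L->H->refl->D->L'->F->R'->D->plug->D
Char 7 ('C'): step: R->3, L=0; C->plug->C->R->E->L->F->refl->E->L'->C->R'->F->plug->F
Char 8 ('F'): step: R->4, L=0; F->plug->F->R->C->L->E->refl->F->L'->E->R'->G->plug->G
Char 9 ('H'): step: R->5, L=0; H->plug->H->R->E->L->F->refl->E->L'->C->R'->A->plug->A
Char 10 ('B'): step: R->6, L=0; B->plug->B->R->F->L->D->refl->H->L'->D->R'->G->plug->G

Answer: EEHCCDFGAG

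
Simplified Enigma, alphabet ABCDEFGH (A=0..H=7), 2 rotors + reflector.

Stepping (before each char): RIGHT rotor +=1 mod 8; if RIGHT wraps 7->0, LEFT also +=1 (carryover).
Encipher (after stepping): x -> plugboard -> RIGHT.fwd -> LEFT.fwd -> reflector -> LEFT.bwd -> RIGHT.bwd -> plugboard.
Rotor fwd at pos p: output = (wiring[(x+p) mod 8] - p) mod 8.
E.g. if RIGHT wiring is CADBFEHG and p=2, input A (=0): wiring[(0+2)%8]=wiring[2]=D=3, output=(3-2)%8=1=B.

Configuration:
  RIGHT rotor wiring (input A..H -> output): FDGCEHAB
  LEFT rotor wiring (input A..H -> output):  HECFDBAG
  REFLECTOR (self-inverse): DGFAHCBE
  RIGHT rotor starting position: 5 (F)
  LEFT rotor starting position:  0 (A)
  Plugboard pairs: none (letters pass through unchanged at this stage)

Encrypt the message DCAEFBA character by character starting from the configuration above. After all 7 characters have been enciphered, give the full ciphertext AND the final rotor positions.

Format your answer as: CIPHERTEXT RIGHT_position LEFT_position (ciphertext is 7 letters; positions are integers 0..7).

Answer: CBDDHAC 4 1

Derivation:
Char 1 ('D'): step: R->6, L=0; D->plug->D->R->F->L->B->refl->G->L'->H->R'->C->plug->C
Char 2 ('C'): step: R->7, L=0; C->plug->C->R->E->L->D->refl->A->L'->G->R'->B->plug->B
Char 3 ('A'): step: R->0, L->1 (L advanced); A->plug->A->R->F->L->H->refl->E->L'->C->R'->D->plug->D
Char 4 ('E'): step: R->1, L=1; E->plug->E->R->G->L->F->refl->C->L'->D->R'->D->plug->D
Char 5 ('F'): step: R->2, L=1; F->plug->F->R->H->L->G->refl->B->L'->B->R'->H->plug->H
Char 6 ('B'): step: R->3, L=1; B->plug->B->R->B->L->B->refl->G->L'->H->R'->A->plug->A
Char 7 ('A'): step: R->4, L=1; A->plug->A->R->A->L->D->refl->A->L'->E->R'->C->plug->C
Final: ciphertext=CBDDHAC, RIGHT=4, LEFT=1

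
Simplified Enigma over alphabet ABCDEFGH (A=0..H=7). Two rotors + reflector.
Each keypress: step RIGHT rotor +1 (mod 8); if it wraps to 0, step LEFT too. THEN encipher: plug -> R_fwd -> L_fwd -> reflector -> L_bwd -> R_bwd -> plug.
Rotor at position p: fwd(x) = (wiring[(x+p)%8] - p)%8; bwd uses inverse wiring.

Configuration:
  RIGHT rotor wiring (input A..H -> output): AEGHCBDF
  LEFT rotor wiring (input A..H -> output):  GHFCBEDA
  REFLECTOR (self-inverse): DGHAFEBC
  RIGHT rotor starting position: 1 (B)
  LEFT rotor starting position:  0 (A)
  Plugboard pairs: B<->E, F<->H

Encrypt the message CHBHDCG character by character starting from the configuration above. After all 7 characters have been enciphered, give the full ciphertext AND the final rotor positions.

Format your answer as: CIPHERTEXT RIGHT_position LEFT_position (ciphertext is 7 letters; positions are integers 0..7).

Answer: ABHDEGE 0 1

Derivation:
Char 1 ('C'): step: R->2, L=0; C->plug->C->R->A->L->G->refl->B->L'->E->R'->A->plug->A
Char 2 ('H'): step: R->3, L=0; H->plug->F->R->F->L->E->refl->F->L'->C->R'->E->plug->B
Char 3 ('B'): step: R->4, L=0; B->plug->E->R->E->L->B->refl->G->L'->A->R'->F->plug->H
Char 4 ('H'): step: R->5, L=0; H->plug->F->R->B->L->H->refl->C->L'->D->R'->D->plug->D
Char 5 ('D'): step: R->6, L=0; D->plug->D->R->G->L->D->refl->A->L'->H->R'->B->plug->E
Char 6 ('C'): step: R->7, L=0; C->plug->C->R->F->L->E->refl->F->L'->C->R'->G->plug->G
Char 7 ('G'): step: R->0, L->1 (L advanced); G->plug->G->R->D->L->A->refl->D->L'->E->R'->B->plug->E
Final: ciphertext=ABHDEGE, RIGHT=0, LEFT=1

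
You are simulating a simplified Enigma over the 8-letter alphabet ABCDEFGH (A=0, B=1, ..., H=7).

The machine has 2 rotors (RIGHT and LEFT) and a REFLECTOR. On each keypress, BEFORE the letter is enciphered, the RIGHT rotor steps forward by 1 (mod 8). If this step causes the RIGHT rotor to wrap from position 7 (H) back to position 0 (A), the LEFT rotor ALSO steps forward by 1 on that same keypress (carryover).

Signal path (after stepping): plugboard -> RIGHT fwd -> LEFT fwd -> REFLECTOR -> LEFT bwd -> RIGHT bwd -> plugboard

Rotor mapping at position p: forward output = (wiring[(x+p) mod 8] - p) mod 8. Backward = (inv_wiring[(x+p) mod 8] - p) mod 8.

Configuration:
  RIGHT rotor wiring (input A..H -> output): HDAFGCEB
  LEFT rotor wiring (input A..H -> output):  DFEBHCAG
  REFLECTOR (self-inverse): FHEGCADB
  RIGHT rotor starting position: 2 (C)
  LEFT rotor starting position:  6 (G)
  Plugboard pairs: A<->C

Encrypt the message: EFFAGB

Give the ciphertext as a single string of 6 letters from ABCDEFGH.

Char 1 ('E'): step: R->3, L=6; E->plug->E->R->G->L->B->refl->H->L'->D->R'->B->plug->B
Char 2 ('F'): step: R->4, L=6; F->plug->F->R->H->L->E->refl->C->L'->A->R'->C->plug->A
Char 3 ('F'): step: R->5, L=6; F->plug->F->R->D->L->H->refl->B->L'->G->R'->E->plug->E
Char 4 ('A'): step: R->6, L=6; A->plug->C->R->B->L->A->refl->F->L'->C->R'->E->plug->E
Char 5 ('G'): step: R->7, L=6; G->plug->G->R->D->L->H->refl->B->L'->G->R'->E->plug->E
Char 6 ('B'): step: R->0, L->7 (L advanced); B->plug->B->R->D->L->F->refl->A->L'->F->R'->D->plug->D

Answer: BAEEED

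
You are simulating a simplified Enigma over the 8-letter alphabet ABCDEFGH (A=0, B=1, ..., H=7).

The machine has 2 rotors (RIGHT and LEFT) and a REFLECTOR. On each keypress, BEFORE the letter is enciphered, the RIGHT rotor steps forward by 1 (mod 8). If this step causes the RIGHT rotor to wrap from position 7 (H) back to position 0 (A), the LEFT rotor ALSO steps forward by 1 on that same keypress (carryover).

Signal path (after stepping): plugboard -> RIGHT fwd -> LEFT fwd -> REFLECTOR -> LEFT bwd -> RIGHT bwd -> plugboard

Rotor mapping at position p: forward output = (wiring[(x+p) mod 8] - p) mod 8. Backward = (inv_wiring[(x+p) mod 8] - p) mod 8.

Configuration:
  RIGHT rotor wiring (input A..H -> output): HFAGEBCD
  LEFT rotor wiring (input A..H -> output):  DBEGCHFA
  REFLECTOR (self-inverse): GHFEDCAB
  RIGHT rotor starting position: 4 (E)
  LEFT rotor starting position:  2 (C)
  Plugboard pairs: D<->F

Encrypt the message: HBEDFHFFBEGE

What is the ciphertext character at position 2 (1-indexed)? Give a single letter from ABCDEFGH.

Char 1 ('H'): step: R->5, L=2; H->plug->H->R->H->L->H->refl->B->L'->G->R'->C->plug->C
Char 2 ('B'): step: R->6, L=2; B->plug->B->R->F->L->G->refl->A->L'->C->R'->E->plug->E

E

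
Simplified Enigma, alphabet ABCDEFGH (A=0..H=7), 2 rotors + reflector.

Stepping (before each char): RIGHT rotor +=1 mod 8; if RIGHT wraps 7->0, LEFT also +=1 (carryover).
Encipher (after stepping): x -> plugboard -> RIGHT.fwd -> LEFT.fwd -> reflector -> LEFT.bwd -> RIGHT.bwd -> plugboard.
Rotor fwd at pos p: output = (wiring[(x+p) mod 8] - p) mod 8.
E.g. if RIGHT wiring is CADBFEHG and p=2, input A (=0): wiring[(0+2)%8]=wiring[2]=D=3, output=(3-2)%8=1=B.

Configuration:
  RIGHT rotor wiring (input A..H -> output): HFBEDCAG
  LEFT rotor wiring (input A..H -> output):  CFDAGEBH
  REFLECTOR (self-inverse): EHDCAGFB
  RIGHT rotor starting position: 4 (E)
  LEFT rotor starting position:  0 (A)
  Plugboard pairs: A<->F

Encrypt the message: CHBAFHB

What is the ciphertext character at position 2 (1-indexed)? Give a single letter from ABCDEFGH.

Char 1 ('C'): step: R->5, L=0; C->plug->C->R->B->L->F->refl->G->L'->E->R'->F->plug->A
Char 2 ('H'): step: R->6, L=0; H->plug->H->R->E->L->G->refl->F->L'->B->R'->C->plug->C

C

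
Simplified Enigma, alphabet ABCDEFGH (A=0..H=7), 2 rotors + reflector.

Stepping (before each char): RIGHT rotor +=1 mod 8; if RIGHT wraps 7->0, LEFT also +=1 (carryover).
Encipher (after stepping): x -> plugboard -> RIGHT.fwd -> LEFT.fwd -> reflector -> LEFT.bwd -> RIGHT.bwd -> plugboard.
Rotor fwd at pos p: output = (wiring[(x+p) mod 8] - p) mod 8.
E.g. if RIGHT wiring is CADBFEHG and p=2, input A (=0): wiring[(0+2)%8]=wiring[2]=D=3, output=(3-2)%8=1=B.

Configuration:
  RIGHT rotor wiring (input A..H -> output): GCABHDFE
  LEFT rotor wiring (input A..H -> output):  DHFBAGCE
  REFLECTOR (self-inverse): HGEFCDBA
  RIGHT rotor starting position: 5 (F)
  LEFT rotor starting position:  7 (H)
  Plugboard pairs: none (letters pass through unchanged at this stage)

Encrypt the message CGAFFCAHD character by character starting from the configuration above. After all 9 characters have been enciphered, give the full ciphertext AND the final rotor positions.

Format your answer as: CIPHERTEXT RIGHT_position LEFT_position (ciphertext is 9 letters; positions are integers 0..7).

Char 1 ('C'): step: R->6, L=7; C->plug->C->R->A->L->F->refl->D->L'->H->R'->A->plug->A
Char 2 ('G'): step: R->7, L=7; G->plug->G->R->E->L->C->refl->E->L'->B->R'->D->plug->D
Char 3 ('A'): step: R->0, L->0 (L advanced); A->plug->A->R->G->L->C->refl->E->L'->H->R'->E->plug->E
Char 4 ('F'): step: R->1, L=0; F->plug->F->R->E->L->A->refl->H->L'->B->R'->A->plug->A
Char 5 ('F'): step: R->2, L=0; F->plug->F->R->C->L->F->refl->D->L'->A->R'->H->plug->H
Char 6 ('C'): step: R->3, L=0; C->plug->C->R->A->L->D->refl->F->L'->C->R'->D->plug->D
Char 7 ('A'): step: R->4, L=0; A->plug->A->R->D->L->B->refl->G->L'->F->R'->H->plug->H
Char 8 ('H'): step: R->5, L=0; H->plug->H->R->C->L->F->refl->D->L'->A->R'->B->plug->B
Char 9 ('D'): step: R->6, L=0; D->plug->D->R->E->L->A->refl->H->L'->B->R'->G->plug->G
Final: ciphertext=ADEAHDHBG, RIGHT=6, LEFT=0

Answer: ADEAHDHBG 6 0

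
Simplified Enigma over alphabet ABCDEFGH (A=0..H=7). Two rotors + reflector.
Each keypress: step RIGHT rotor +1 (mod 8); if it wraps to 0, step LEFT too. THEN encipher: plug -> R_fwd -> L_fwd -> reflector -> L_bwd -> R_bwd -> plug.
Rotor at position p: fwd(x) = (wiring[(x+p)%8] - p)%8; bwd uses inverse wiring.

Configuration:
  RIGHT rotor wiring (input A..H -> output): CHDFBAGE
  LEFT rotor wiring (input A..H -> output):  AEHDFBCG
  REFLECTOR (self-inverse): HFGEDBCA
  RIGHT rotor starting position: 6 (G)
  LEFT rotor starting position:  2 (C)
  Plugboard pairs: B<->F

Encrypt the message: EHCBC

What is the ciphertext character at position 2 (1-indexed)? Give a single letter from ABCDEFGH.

Char 1 ('E'): step: R->7, L=2; E->plug->E->R->G->L->G->refl->C->L'->H->R'->H->plug->H
Char 2 ('H'): step: R->0, L->3 (L advanced); H->plug->H->R->E->L->D->refl->E->L'->H->R'->B->plug->F

F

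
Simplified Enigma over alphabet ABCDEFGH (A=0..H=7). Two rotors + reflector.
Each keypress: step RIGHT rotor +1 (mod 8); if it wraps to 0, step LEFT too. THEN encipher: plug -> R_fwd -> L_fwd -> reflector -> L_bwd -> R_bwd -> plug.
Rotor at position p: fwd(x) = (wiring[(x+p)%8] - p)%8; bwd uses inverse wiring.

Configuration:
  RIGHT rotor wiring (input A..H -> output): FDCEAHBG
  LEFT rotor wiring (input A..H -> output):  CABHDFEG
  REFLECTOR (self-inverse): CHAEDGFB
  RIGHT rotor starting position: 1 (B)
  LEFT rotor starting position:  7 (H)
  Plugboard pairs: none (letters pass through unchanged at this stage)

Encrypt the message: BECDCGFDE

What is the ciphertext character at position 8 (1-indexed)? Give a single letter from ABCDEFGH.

Char 1 ('B'): step: R->2, L=7; B->plug->B->R->C->L->B->refl->H->L'->A->R'->A->plug->A
Char 2 ('E'): step: R->3, L=7; E->plug->E->R->D->L->C->refl->A->L'->E->R'->C->plug->C
Char 3 ('C'): step: R->4, L=7; C->plug->C->R->F->L->E->refl->D->L'->B->R'->E->plug->E
Char 4 ('D'): step: R->5, L=7; D->plug->D->R->A->L->H->refl->B->L'->C->R'->A->plug->A
Char 5 ('C'): step: R->6, L=7; C->plug->C->R->H->L->F->refl->G->L'->G->R'->F->plug->F
Char 6 ('G'): step: R->7, L=7; G->plug->G->R->A->L->H->refl->B->L'->C->R'->H->plug->H
Char 7 ('F'): step: R->0, L->0 (L advanced); F->plug->F->R->H->L->G->refl->F->L'->F->R'->A->plug->A
Char 8 ('D'): step: R->1, L=0; D->plug->D->R->H->L->G->refl->F->L'->F->R'->G->plug->G

G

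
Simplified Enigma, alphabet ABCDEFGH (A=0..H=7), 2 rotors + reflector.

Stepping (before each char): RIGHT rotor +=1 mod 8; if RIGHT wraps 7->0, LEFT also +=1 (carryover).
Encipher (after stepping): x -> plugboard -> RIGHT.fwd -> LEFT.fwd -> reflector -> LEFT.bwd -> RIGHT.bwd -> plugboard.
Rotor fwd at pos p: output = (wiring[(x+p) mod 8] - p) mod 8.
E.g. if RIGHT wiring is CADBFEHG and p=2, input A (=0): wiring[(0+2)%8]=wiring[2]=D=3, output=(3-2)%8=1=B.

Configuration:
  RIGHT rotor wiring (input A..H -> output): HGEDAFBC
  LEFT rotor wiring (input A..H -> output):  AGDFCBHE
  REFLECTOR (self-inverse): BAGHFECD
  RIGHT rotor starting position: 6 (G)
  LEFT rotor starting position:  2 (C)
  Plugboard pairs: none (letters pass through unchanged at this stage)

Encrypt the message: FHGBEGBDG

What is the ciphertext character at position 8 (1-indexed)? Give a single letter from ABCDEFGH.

Char 1 ('F'): step: R->7, L=2; F->plug->F->R->B->L->D->refl->H->L'->D->R'->A->plug->A
Char 2 ('H'): step: R->0, L->3 (L advanced); H->plug->H->R->C->L->G->refl->C->L'->A->R'->E->plug->E
Char 3 ('G'): step: R->1, L=3; G->plug->G->R->B->L->H->refl->D->L'->G->R'->H->plug->H
Char 4 ('B'): step: R->2, L=3; B->plug->B->R->B->L->H->refl->D->L'->G->R'->C->plug->C
Char 5 ('E'): step: R->3, L=3; E->plug->E->R->H->L->A->refl->B->L'->E->R'->F->plug->F
Char 6 ('G'): step: R->4, L=3; G->plug->G->R->A->L->C->refl->G->L'->C->R'->F->plug->F
Char 7 ('B'): step: R->5, L=3; B->plug->B->R->E->L->B->refl->A->L'->H->R'->F->plug->F
Char 8 ('D'): step: R->6, L=3; D->plug->D->R->A->L->C->refl->G->L'->C->R'->G->plug->G

G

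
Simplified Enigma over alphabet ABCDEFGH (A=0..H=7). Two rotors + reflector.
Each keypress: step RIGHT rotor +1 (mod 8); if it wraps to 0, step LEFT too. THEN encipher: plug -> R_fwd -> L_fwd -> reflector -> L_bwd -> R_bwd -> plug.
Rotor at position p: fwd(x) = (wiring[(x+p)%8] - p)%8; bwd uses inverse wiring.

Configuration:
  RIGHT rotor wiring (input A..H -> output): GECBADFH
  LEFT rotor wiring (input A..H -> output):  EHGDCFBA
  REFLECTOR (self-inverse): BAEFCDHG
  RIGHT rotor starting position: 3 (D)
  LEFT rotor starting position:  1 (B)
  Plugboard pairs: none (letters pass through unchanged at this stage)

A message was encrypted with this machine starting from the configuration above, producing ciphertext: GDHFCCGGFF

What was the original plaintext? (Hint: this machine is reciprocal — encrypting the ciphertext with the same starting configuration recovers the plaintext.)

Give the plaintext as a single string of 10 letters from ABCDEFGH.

Char 1 ('G'): step: R->4, L=1; G->plug->G->R->G->L->H->refl->G->L'->A->R'->F->plug->F
Char 2 ('D'): step: R->5, L=1; D->plug->D->R->B->L->F->refl->D->L'->H->R'->E->plug->E
Char 3 ('H'): step: R->6, L=1; H->plug->H->R->F->L->A->refl->B->L'->D->R'->F->plug->F
Char 4 ('F'): step: R->7, L=1; F->plug->F->R->B->L->F->refl->D->L'->H->R'->B->plug->B
Char 5 ('C'): step: R->0, L->2 (L advanced); C->plug->C->R->C->L->A->refl->B->L'->B->R'->D->plug->D
Char 6 ('C'): step: R->1, L=2; C->plug->C->R->A->L->E->refl->C->L'->G->R'->G->plug->G
Char 7 ('G'): step: R->2, L=2; G->plug->G->R->E->L->H->refl->G->L'->F->R'->F->plug->F
Char 8 ('G'): step: R->3, L=2; G->plug->G->R->B->L->B->refl->A->L'->C->R'->D->plug->D
Char 9 ('F'): step: R->4, L=2; F->plug->F->R->A->L->E->refl->C->L'->G->R'->G->plug->G
Char 10 ('F'): step: R->5, L=2; F->plug->F->R->F->L->G->refl->H->L'->E->R'->G->plug->G

Answer: FEFBDGFDGG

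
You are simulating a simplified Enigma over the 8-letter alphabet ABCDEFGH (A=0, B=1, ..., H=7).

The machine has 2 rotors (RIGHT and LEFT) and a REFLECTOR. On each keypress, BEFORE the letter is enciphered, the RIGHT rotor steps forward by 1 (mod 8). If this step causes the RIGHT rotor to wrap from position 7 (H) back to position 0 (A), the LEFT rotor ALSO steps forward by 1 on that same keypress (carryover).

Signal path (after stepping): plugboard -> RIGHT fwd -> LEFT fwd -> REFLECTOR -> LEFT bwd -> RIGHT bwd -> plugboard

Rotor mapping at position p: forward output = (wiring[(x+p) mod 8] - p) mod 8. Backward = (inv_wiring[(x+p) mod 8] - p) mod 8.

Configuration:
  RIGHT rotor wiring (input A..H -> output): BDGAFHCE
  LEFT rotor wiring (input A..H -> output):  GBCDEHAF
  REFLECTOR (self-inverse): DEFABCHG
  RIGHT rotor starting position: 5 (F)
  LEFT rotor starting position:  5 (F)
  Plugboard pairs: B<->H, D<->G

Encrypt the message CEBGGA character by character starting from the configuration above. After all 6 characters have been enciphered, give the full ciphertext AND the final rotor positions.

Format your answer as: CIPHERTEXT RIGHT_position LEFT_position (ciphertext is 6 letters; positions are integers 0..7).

Char 1 ('C'): step: R->6, L=5; C->plug->C->R->D->L->B->refl->E->L'->E->R'->A->plug->A
Char 2 ('E'): step: R->7, L=5; E->plug->E->R->B->L->D->refl->A->L'->C->R'->B->plug->H
Char 3 ('B'): step: R->0, L->6 (L advanced); B->plug->H->R->E->L->E->refl->B->L'->H->R'->F->plug->F
Char 4 ('G'): step: R->1, L=6; G->plug->D->R->E->L->E->refl->B->L'->H->R'->C->plug->C
Char 5 ('G'): step: R->2, L=6; G->plug->D->R->F->L->F->refl->C->L'->A->R'->E->plug->E
Char 6 ('A'): step: R->3, L=6; A->plug->A->R->F->L->F->refl->C->L'->A->R'->G->plug->D
Final: ciphertext=AHFCED, RIGHT=3, LEFT=6

Answer: AHFCED 3 6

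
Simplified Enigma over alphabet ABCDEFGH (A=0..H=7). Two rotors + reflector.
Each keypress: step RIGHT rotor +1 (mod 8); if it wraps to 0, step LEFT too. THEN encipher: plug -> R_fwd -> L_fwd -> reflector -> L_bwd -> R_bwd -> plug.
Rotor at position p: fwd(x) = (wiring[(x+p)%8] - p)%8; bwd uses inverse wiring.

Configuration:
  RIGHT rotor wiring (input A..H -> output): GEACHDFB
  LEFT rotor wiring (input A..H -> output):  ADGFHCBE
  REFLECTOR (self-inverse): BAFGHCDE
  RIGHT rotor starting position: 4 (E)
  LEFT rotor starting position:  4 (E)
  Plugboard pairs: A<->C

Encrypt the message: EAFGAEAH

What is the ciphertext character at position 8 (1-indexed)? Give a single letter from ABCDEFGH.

Char 1 ('E'): step: R->5, L=4; E->plug->E->R->H->L->B->refl->A->L'->D->R'->F->plug->F
Char 2 ('A'): step: R->6, L=4; A->plug->C->R->A->L->D->refl->G->L'->B->R'->G->plug->G
Char 3 ('F'): step: R->7, L=4; F->plug->F->R->A->L->D->refl->G->L'->B->R'->D->plug->D
Char 4 ('G'): step: R->0, L->5 (L advanced); G->plug->G->R->F->L->B->refl->A->L'->G->R'->A->plug->C
Char 5 ('A'): step: R->1, L=5; A->plug->C->R->B->L->E->refl->H->L'->C->R'->E->plug->E
Char 6 ('E'): step: R->2, L=5; E->plug->E->R->D->L->D->refl->G->L'->E->R'->G->plug->G
Char 7 ('A'): step: R->3, L=5; A->plug->C->R->A->L->F->refl->C->L'->H->R'->A->plug->C
Char 8 ('H'): step: R->4, L=5; H->plug->H->R->G->L->A->refl->B->L'->F->R'->D->plug->D

D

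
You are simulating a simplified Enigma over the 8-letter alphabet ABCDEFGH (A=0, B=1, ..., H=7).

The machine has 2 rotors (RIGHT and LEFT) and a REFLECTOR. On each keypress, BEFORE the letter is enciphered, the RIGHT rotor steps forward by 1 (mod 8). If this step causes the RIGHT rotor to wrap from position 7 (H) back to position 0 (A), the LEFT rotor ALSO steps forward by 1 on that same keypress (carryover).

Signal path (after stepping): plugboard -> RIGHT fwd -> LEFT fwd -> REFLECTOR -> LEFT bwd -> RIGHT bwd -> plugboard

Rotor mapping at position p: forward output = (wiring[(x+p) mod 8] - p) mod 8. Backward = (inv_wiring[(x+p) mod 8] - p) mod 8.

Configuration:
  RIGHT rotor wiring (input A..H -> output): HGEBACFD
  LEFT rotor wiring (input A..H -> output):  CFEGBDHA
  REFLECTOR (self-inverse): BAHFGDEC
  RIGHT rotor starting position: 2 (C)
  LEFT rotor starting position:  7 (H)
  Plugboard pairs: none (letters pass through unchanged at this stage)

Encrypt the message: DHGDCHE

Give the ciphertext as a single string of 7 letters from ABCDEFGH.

Char 1 ('D'): step: R->3, L=7; D->plug->D->R->C->L->G->refl->E->L'->G->R'->A->plug->A
Char 2 ('H'): step: R->4, L=7; H->plug->H->R->F->L->C->refl->H->L'->E->R'->A->plug->A
Char 3 ('G'): step: R->5, L=7; G->plug->G->R->E->L->H->refl->C->L'->F->R'->A->plug->A
Char 4 ('D'): step: R->6, L=7; D->plug->D->R->A->L->B->refl->A->L'->H->R'->A->plug->A
Char 5 ('C'): step: R->7, L=7; C->plug->C->R->H->L->A->refl->B->L'->A->R'->B->plug->B
Char 6 ('H'): step: R->0, L->0 (L advanced); H->plug->H->R->D->L->G->refl->E->L'->C->R'->F->plug->F
Char 7 ('E'): step: R->1, L=0; E->plug->E->R->B->L->F->refl->D->L'->F->R'->A->plug->A

Answer: AAAABFA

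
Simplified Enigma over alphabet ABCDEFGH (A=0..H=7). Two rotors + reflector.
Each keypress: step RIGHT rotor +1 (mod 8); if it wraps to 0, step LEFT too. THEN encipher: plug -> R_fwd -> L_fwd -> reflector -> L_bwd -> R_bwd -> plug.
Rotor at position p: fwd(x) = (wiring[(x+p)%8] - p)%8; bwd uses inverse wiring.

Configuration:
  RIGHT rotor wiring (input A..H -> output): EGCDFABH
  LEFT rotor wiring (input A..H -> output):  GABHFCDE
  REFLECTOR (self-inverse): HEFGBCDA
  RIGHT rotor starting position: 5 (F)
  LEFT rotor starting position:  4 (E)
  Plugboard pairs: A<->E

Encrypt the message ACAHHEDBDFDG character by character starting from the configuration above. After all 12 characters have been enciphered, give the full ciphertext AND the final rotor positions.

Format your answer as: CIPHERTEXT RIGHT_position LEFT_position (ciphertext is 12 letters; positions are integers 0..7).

Char 1 ('A'): step: R->6, L=4; A->plug->E->R->E->L->C->refl->F->L'->G->R'->C->plug->C
Char 2 ('C'): step: R->7, L=4; C->plug->C->R->H->L->D->refl->G->L'->B->R'->G->plug->G
Char 3 ('A'): step: R->0, L->5 (L advanced); A->plug->E->R->F->L->E->refl->B->L'->D->R'->D->plug->D
Char 4 ('H'): step: R->1, L=5; H->plug->H->R->D->L->B->refl->E->L'->F->R'->A->plug->E
Char 5 ('H'): step: R->2, L=5; H->plug->H->R->E->L->D->refl->G->L'->B->R'->B->plug->B
Char 6 ('E'): step: R->3, L=5; E->plug->A->R->A->L->F->refl->C->L'->G->R'->D->plug->D
Char 7 ('D'): step: R->4, L=5; D->plug->D->R->D->L->B->refl->E->L'->F->R'->C->plug->C
Char 8 ('B'): step: R->5, L=5; B->plug->B->R->E->L->D->refl->G->L'->B->R'->E->plug->A
Char 9 ('D'): step: R->6, L=5; D->plug->D->R->A->L->F->refl->C->L'->G->R'->C->plug->C
Char 10 ('F'): step: R->7, L=5; F->plug->F->R->G->L->C->refl->F->L'->A->R'->A->plug->E
Char 11 ('D'): step: R->0, L->6 (L advanced); D->plug->D->R->D->L->C->refl->F->L'->A->R'->F->plug->F
Char 12 ('G'): step: R->1, L=6; G->plug->G->R->G->L->H->refl->A->L'->C->R'->C->plug->C
Final: ciphertext=CGDEBDCACEFC, RIGHT=1, LEFT=6

Answer: CGDEBDCACEFC 1 6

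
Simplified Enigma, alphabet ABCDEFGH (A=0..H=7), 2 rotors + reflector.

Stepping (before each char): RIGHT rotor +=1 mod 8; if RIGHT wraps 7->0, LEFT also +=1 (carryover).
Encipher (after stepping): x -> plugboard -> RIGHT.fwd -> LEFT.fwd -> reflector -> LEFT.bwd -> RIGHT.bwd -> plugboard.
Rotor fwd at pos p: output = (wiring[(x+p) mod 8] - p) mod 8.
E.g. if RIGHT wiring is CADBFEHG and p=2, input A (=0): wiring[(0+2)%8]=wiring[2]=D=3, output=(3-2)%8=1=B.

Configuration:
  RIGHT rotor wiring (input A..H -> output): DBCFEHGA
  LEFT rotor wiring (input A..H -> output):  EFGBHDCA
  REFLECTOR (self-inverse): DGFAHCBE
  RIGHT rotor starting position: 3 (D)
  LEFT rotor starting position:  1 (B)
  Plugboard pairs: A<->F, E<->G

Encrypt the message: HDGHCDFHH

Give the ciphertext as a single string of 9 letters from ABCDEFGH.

Char 1 ('H'): step: R->4, L=1; H->plug->H->R->B->L->F->refl->C->L'->E->R'->D->plug->D
Char 2 ('D'): step: R->5, L=1; D->plug->D->R->G->L->H->refl->E->L'->A->R'->G->plug->E
Char 3 ('G'): step: R->6, L=1; G->plug->E->R->E->L->C->refl->F->L'->B->R'->H->plug->H
Char 4 ('H'): step: R->7, L=1; H->plug->H->R->H->L->D->refl->A->L'->C->R'->C->plug->C
Char 5 ('C'): step: R->0, L->2 (L advanced); C->plug->C->R->C->L->F->refl->C->L'->G->R'->G->plug->E
Char 6 ('D'): step: R->1, L=2; D->plug->D->R->D->L->B->refl->G->L'->F->R'->F->plug->A
Char 7 ('F'): step: R->2, L=2; F->plug->A->R->A->L->E->refl->H->L'->B->R'->G->plug->E
Char 8 ('H'): step: R->3, L=2; H->plug->H->R->H->L->D->refl->A->L'->E->R'->C->plug->C
Char 9 ('H'): step: R->4, L=2; H->plug->H->R->B->L->H->refl->E->L'->A->R'->A->plug->F

Answer: DEHCEAECF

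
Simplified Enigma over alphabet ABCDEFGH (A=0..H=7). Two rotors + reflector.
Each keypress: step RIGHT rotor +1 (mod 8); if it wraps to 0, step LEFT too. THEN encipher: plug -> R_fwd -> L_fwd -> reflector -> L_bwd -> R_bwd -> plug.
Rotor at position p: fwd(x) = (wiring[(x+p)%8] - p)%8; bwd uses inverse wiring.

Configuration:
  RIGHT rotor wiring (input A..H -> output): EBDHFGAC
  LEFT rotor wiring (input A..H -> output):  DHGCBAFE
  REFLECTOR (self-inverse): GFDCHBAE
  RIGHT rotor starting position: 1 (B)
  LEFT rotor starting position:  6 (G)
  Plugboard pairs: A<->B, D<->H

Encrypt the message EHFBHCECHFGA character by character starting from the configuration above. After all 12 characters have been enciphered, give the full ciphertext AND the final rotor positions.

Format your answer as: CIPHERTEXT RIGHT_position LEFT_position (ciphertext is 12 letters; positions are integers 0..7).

Answer: DDEEBBBBACAB 5 7

Derivation:
Char 1 ('E'): step: R->2, L=6; E->plug->E->R->G->L->D->refl->C->L'->H->R'->H->plug->D
Char 2 ('H'): step: R->3, L=6; H->plug->D->R->F->L->E->refl->H->L'->A->R'->H->plug->D
Char 3 ('F'): step: R->4, L=6; F->plug->F->R->F->L->E->refl->H->L'->A->R'->E->plug->E
Char 4 ('B'): step: R->5, L=6; B->plug->A->R->B->L->G->refl->A->L'->E->R'->E->plug->E
Char 5 ('H'): step: R->6, L=6; H->plug->D->R->D->L->B->refl->F->L'->C->R'->A->plug->B
Char 6 ('C'): step: R->7, L=6; C->plug->C->R->C->L->F->refl->B->L'->D->R'->A->plug->B
Char 7 ('E'): step: R->0, L->7 (L advanced); E->plug->E->R->F->L->C->refl->D->L'->E->R'->A->plug->B
Char 8 ('C'): step: R->1, L=7; C->plug->C->R->G->L->B->refl->F->L'->A->R'->A->plug->B
Char 9 ('H'): step: R->2, L=7; H->plug->D->R->E->L->D->refl->C->L'->F->R'->B->plug->A
Char 10 ('F'): step: R->3, L=7; F->plug->F->R->B->L->E->refl->H->L'->D->R'->C->plug->C
Char 11 ('G'): step: R->4, L=7; G->plug->G->R->H->L->G->refl->A->L'->C->R'->B->plug->A
Char 12 ('A'): step: R->5, L=7; A->plug->B->R->D->L->H->refl->E->L'->B->R'->A->plug->B
Final: ciphertext=DDEEBBBBACAB, RIGHT=5, LEFT=7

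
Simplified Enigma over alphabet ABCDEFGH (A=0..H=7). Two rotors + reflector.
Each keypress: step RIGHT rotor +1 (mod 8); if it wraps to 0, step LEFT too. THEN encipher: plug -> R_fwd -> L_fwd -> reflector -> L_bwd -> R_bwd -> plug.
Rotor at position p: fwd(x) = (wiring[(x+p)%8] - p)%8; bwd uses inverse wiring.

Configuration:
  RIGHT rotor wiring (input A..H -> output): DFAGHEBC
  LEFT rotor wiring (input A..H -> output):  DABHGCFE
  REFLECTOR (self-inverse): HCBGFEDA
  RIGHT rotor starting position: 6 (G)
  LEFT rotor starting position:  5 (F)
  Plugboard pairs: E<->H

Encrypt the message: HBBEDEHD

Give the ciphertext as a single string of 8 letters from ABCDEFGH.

Answer: CAECFHDH

Derivation:
Char 1 ('H'): step: R->7, L=5; H->plug->E->R->H->L->B->refl->C->L'->G->R'->C->plug->C
Char 2 ('B'): step: R->0, L->6 (L advanced); B->plug->B->R->F->L->B->refl->C->L'->D->R'->A->plug->A
Char 3 ('B'): step: R->1, L=6; B->plug->B->R->H->L->E->refl->F->L'->C->R'->H->plug->E
Char 4 ('E'): step: R->2, L=6; E->plug->H->R->D->L->C->refl->B->L'->F->R'->C->plug->C
Char 5 ('D'): step: R->3, L=6; D->plug->D->R->G->L->A->refl->H->L'->A->R'->F->plug->F
Char 6 ('E'): step: R->4, L=6; E->plug->H->R->C->L->F->refl->E->L'->H->R'->E->plug->H
Char 7 ('H'): step: R->5, L=6; H->plug->E->R->A->L->H->refl->A->L'->G->R'->D->plug->D
Char 8 ('D'): step: R->6, L=6; D->plug->D->R->H->L->E->refl->F->L'->C->R'->E->plug->H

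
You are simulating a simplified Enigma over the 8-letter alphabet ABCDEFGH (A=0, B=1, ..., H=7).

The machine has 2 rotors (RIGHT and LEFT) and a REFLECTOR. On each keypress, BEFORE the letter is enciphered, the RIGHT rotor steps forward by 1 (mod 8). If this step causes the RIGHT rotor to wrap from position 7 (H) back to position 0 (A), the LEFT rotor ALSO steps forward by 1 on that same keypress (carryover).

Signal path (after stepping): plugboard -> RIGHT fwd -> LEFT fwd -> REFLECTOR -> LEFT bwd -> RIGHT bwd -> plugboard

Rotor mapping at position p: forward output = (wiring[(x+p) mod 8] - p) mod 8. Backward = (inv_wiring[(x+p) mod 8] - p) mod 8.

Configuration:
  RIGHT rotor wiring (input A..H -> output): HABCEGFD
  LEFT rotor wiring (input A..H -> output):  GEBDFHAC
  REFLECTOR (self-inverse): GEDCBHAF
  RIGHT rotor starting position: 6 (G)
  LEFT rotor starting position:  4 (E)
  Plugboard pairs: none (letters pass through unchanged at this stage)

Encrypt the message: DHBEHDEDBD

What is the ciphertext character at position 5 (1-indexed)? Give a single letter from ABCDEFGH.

Char 1 ('D'): step: R->7, L=4; D->plug->D->R->C->L->E->refl->B->L'->A->R'->B->plug->B
Char 2 ('H'): step: R->0, L->5 (L advanced); H->plug->H->R->D->L->B->refl->E->L'->F->R'->G->plug->G
Char 3 ('B'): step: R->1, L=5; B->plug->B->R->A->L->C->refl->D->L'->B->R'->C->plug->C
Char 4 ('E'): step: R->2, L=5; E->plug->E->R->D->L->B->refl->E->L'->F->R'->G->plug->G
Char 5 ('H'): step: R->3, L=5; H->plug->H->R->G->L->G->refl->A->L'->H->R'->A->plug->A

A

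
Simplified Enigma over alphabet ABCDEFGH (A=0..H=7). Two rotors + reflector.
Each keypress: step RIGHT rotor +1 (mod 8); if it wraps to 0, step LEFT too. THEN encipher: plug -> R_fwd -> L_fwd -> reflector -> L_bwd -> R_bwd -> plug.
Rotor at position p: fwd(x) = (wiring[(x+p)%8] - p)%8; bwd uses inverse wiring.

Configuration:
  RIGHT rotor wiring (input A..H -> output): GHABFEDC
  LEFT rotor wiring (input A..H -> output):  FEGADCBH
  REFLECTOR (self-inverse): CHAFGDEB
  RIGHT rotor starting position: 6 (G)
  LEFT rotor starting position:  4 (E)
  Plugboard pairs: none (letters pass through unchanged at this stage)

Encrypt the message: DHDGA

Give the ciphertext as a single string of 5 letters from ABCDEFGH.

Char 1 ('D'): step: R->7, L=4; D->plug->D->R->B->L->G->refl->E->L'->H->R'->B->plug->B
Char 2 ('H'): step: R->0, L->5 (L advanced); H->plug->H->R->C->L->C->refl->A->L'->D->R'->G->plug->G
Char 3 ('D'): step: R->1, L=5; D->plug->D->R->E->L->H->refl->B->L'->F->R'->H->plug->H
Char 4 ('G'): step: R->2, L=5; G->plug->G->R->E->L->H->refl->B->L'->F->R'->H->plug->H
Char 5 ('A'): step: R->3, L=5; A->plug->A->R->G->L->D->refl->F->L'->A->R'->D->plug->D

Answer: BGHHD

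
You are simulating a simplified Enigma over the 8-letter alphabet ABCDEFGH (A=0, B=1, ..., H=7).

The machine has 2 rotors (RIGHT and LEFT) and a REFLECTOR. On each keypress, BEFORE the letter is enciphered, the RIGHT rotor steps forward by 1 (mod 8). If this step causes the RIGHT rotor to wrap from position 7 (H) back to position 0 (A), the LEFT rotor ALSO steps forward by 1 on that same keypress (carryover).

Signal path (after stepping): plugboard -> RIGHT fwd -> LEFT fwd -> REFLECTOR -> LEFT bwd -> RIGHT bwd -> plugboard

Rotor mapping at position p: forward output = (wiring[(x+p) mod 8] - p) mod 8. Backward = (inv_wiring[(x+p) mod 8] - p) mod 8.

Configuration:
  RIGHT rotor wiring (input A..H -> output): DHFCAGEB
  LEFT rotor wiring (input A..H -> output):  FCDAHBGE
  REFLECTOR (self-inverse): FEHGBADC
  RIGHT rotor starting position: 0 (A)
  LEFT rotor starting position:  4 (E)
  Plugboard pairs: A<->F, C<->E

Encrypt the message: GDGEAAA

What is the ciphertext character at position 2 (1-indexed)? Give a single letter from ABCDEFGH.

Char 1 ('G'): step: R->1, L=4; G->plug->G->R->A->L->D->refl->G->L'->F->R'->E->plug->C
Char 2 ('D'): step: R->2, L=4; D->plug->D->R->E->L->B->refl->E->L'->H->R'->F->plug->A

A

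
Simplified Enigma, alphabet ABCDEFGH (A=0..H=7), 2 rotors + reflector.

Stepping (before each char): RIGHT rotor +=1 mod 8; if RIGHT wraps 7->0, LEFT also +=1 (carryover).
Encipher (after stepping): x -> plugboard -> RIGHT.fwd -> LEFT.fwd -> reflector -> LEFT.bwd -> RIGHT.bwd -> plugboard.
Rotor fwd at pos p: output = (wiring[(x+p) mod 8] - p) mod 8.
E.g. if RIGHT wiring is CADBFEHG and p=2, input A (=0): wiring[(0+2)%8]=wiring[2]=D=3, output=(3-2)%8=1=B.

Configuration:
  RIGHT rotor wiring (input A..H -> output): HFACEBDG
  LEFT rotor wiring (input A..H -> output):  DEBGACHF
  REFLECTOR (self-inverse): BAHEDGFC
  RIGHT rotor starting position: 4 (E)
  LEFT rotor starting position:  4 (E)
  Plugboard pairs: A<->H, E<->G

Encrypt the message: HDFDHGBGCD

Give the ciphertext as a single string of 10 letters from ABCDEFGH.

Answer: AFGACFFHHH

Derivation:
Char 1 ('H'): step: R->5, L=4; H->plug->A->R->E->L->H->refl->C->L'->H->R'->H->plug->A
Char 2 ('D'): step: R->6, L=4; D->plug->D->R->H->L->C->refl->H->L'->E->R'->F->plug->F
Char 3 ('F'): step: R->7, L=4; F->plug->F->R->F->L->A->refl->B->L'->D->R'->E->plug->G
Char 4 ('D'): step: R->0, L->5 (L advanced); D->plug->D->R->C->L->A->refl->B->L'->G->R'->H->plug->A
Char 5 ('H'): step: R->1, L=5; H->plug->A->R->E->L->H->refl->C->L'->B->R'->C->plug->C
Char 6 ('G'): step: R->2, L=5; G->plug->E->R->B->L->C->refl->H->L'->E->R'->F->plug->F
Char 7 ('B'): step: R->3, L=5; B->plug->B->R->B->L->C->refl->H->L'->E->R'->F->plug->F
Char 8 ('G'): step: R->4, L=5; G->plug->E->R->D->L->G->refl->F->L'->A->R'->A->plug->H
Char 9 ('C'): step: R->5, L=5; C->plug->C->R->B->L->C->refl->H->L'->E->R'->A->plug->H
Char 10 ('D'): step: R->6, L=5; D->plug->D->R->H->L->D->refl->E->L'->F->R'->A->plug->H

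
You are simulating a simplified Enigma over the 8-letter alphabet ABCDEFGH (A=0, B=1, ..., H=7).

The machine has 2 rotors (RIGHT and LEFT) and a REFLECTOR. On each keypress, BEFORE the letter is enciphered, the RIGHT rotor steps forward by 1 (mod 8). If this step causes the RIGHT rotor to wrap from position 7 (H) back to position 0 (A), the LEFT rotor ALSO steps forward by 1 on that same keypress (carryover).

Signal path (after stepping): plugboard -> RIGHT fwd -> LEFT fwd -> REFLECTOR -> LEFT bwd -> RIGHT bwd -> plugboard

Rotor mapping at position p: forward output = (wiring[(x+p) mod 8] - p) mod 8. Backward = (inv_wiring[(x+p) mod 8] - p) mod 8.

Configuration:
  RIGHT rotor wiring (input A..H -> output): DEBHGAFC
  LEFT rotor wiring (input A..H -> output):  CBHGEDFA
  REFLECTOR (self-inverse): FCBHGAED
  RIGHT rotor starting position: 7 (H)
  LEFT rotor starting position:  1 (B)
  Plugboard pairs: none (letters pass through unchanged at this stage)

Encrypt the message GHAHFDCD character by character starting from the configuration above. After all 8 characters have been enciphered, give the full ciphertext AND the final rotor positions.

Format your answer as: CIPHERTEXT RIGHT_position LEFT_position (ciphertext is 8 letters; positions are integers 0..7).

Char 1 ('G'): step: R->0, L->2 (L advanced); G->plug->G->R->F->L->G->refl->E->L'->B->R'->C->plug->C
Char 2 ('H'): step: R->1, L=2; H->plug->H->R->C->L->C->refl->B->L'->D->R'->A->plug->A
Char 3 ('A'): step: R->2, L=2; A->plug->A->R->H->L->H->refl->D->L'->E->R'->C->plug->C
Char 4 ('H'): step: R->3, L=2; H->plug->H->R->G->L->A->refl->F->L'->A->R'->F->plug->F
Char 5 ('F'): step: R->4, L=2; F->plug->F->R->A->L->F->refl->A->L'->G->R'->D->plug->D
Char 6 ('D'): step: R->5, L=2; D->plug->D->R->G->L->A->refl->F->L'->A->R'->B->plug->B
Char 7 ('C'): step: R->6, L=2; C->plug->C->R->F->L->G->refl->E->L'->B->R'->F->plug->F
Char 8 ('D'): step: R->7, L=2; D->plug->D->R->C->L->C->refl->B->L'->D->R'->A->plug->A
Final: ciphertext=CACFDBFA, RIGHT=7, LEFT=2

Answer: CACFDBFA 7 2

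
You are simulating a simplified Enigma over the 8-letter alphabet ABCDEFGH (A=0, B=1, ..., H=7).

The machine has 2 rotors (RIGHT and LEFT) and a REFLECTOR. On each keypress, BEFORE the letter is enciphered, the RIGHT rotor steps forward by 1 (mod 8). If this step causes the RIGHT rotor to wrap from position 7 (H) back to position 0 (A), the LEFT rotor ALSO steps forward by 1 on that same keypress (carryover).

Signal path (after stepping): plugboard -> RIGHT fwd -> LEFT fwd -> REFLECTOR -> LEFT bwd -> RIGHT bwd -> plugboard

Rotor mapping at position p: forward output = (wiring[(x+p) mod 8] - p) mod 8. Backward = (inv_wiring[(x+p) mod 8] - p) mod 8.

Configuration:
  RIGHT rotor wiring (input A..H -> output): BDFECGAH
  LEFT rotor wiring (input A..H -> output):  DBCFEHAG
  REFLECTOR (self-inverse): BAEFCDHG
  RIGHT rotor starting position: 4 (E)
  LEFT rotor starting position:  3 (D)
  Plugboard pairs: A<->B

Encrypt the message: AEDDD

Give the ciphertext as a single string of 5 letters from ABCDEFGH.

Char 1 ('A'): step: R->5, L=3; A->plug->B->R->D->L->F->refl->D->L'->E->R'->D->plug->D
Char 2 ('E'): step: R->6, L=3; E->plug->E->R->H->L->H->refl->G->L'->G->R'->F->plug->F
Char 3 ('D'): step: R->7, L=3; D->plug->D->R->G->L->G->refl->H->L'->H->R'->G->plug->G
Char 4 ('D'): step: R->0, L->4 (L advanced); D->plug->D->R->E->L->H->refl->G->L'->G->R'->F->plug->F
Char 5 ('D'): step: R->1, L=4; D->plug->D->R->B->L->D->refl->F->L'->F->R'->E->plug->E

Answer: DFGFE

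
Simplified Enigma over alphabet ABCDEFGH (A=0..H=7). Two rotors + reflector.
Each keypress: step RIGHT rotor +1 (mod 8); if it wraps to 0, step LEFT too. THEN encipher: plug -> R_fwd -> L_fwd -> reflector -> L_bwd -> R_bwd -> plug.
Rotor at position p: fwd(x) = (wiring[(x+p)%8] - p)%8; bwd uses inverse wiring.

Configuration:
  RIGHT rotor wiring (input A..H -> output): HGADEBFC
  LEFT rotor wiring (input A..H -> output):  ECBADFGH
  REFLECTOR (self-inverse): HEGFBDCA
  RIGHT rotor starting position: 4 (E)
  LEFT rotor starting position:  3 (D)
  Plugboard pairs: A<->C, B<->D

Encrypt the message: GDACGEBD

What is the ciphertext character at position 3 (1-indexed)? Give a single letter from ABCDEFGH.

Char 1 ('G'): step: R->5, L=3; G->plug->G->R->G->L->H->refl->A->L'->B->R'->E->plug->E
Char 2 ('D'): step: R->6, L=3; D->plug->B->R->E->L->E->refl->B->L'->F->R'->F->plug->F
Char 3 ('A'): step: R->7, L=3; A->plug->C->R->H->L->G->refl->C->L'->C->R'->G->plug->G

G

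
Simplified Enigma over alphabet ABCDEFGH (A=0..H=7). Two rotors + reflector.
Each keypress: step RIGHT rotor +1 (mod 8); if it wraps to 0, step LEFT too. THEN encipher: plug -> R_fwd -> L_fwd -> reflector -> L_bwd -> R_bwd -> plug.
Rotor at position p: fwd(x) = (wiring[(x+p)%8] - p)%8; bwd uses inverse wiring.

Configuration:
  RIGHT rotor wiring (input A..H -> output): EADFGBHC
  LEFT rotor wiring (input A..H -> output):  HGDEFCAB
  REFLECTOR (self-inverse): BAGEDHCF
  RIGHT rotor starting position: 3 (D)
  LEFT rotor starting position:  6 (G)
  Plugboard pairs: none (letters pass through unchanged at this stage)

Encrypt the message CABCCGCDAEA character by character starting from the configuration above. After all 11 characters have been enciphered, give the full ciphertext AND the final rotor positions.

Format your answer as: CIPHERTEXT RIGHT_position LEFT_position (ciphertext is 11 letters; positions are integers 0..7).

Answer: AFCFEAGAFFF 6 7

Derivation:
Char 1 ('C'): step: R->4, L=6; C->plug->C->R->D->L->A->refl->B->L'->C->R'->A->plug->A
Char 2 ('A'): step: R->5, L=6; A->plug->A->R->E->L->F->refl->H->L'->G->R'->F->plug->F
Char 3 ('B'): step: R->6, L=6; B->plug->B->R->E->L->F->refl->H->L'->G->R'->C->plug->C
Char 4 ('C'): step: R->7, L=6; C->plug->C->R->B->L->D->refl->E->L'->H->R'->F->plug->F
Char 5 ('C'): step: R->0, L->7 (L advanced); C->plug->C->R->D->L->E->refl->D->L'->G->R'->E->plug->E
Char 6 ('G'): step: R->1, L=7; G->plug->G->R->B->L->A->refl->B->L'->H->R'->A->plug->A
Char 7 ('C'): step: R->2, L=7; C->plug->C->R->E->L->F->refl->H->L'->C->R'->G->plug->G
Char 8 ('D'): step: R->3, L=7; D->plug->D->R->E->L->F->refl->H->L'->C->R'->A->plug->A
Char 9 ('A'): step: R->4, L=7; A->plug->A->R->C->L->H->refl->F->L'->E->R'->F->plug->F
Char 10 ('E'): step: R->5, L=7; E->plug->E->R->D->L->E->refl->D->L'->G->R'->F->plug->F
Char 11 ('A'): step: R->6, L=7; A->plug->A->R->B->L->A->refl->B->L'->H->R'->F->plug->F
Final: ciphertext=AFCFEAGAFFF, RIGHT=6, LEFT=7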